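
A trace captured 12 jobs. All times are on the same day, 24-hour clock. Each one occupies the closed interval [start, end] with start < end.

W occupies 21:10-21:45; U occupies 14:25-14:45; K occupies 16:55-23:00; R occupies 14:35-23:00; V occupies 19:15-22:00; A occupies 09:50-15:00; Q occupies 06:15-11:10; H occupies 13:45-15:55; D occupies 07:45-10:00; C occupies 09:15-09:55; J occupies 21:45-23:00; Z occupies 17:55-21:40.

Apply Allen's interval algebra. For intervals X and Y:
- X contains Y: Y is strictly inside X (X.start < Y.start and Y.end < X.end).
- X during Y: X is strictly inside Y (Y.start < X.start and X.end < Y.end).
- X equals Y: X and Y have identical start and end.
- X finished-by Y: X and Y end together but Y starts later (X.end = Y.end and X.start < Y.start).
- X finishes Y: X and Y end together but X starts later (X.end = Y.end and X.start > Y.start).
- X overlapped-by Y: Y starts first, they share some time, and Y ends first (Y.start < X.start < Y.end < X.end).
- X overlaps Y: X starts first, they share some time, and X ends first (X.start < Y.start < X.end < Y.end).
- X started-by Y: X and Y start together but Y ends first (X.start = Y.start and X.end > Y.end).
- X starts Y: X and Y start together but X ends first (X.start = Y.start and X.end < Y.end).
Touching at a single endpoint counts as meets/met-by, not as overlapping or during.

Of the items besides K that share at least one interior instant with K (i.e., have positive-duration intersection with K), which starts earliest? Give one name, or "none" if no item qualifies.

R

Target K = [16:55, 23:00].
A [09:50, 15:00] → before → excluded.
C [09:15, 09:55] → before → excluded.
D [07:45, 10:00] → before → excluded.
H [13:45, 15:55] → before → excluded.
J [21:45, 23:00] → finishes → candidate.
Q [06:15, 11:10] → before → excluded.
R [14:35, 23:00] → finished-by → candidate.
U [14:25, 14:45] → before → excluded.
V [19:15, 22:00] → during → candidate.
W [21:10, 21:45] → during → candidate.
Z [17:55, 21:40] → during → candidate.
Among candidates, earliest start is 14:35 → R.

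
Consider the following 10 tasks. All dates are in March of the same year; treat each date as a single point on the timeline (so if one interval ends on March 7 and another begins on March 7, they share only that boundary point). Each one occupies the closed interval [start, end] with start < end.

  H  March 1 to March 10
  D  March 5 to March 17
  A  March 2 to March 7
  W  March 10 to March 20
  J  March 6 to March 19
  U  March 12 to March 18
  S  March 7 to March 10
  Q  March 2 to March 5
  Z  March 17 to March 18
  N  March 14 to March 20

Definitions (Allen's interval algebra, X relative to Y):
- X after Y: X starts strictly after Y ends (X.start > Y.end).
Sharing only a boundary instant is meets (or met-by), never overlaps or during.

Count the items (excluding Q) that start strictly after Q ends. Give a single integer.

Target Q = [March 2, March 5].
A [March 2, March 7] → started-by → no.
D [March 5, March 17] → met-by → no.
H [March 1, March 10] → contains → no.
J [March 6, March 19] → after → counts.
N [March 14, March 20] → after → counts.
S [March 7, March 10] → after → counts.
U [March 12, March 18] → after → counts.
W [March 10, March 20] → after → counts.
Z [March 17, March 18] → after → counts.
Total: 6.

6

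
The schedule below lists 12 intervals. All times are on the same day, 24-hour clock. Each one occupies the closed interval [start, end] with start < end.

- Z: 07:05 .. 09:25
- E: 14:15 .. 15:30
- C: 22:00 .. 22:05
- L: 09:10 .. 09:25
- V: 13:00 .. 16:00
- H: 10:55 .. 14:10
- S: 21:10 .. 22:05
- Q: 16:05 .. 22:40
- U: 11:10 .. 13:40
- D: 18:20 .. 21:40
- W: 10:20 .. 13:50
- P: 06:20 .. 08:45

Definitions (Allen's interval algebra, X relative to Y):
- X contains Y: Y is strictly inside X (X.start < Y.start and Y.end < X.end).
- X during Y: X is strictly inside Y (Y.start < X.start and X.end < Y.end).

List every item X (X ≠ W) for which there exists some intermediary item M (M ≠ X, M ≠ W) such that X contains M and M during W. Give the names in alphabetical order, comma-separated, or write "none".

Target W = [10:20, 13:50].
Intermediaries M with M during W: U.
Via U — items with X contains U: H.
Union: H.

H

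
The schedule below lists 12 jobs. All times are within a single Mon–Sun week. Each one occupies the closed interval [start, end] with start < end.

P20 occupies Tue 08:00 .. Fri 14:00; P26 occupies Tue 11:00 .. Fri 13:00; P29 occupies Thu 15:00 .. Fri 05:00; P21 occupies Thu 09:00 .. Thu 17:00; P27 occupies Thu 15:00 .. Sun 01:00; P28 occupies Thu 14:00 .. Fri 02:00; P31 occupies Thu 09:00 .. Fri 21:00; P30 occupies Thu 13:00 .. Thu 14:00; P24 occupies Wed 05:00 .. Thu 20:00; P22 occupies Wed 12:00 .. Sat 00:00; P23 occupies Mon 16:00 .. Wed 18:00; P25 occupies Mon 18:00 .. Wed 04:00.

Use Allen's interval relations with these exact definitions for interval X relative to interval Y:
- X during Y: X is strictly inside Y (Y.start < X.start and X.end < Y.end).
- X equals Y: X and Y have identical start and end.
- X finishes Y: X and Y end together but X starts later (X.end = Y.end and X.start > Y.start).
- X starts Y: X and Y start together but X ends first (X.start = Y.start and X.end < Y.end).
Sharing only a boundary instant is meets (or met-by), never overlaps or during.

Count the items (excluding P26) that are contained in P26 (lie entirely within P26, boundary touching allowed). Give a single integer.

Target P26 = [Tue 11:00, Fri 13:00].
P20 [Tue 08:00, Fri 14:00] → contains → no.
P21 [Thu 09:00, Thu 17:00] → during → counts.
P22 [Wed 12:00, Sat 00:00] → overlapped-by → no.
P23 [Mon 16:00, Wed 18:00] → overlaps → no.
P24 [Wed 05:00, Thu 20:00] → during → counts.
P25 [Mon 18:00, Wed 04:00] → overlaps → no.
P27 [Thu 15:00, Sun 01:00] → overlapped-by → no.
P28 [Thu 14:00, Fri 02:00] → during → counts.
P29 [Thu 15:00, Fri 05:00] → during → counts.
P30 [Thu 13:00, Thu 14:00] → during → counts.
P31 [Thu 09:00, Fri 21:00] → overlapped-by → no.
Total: 5.

5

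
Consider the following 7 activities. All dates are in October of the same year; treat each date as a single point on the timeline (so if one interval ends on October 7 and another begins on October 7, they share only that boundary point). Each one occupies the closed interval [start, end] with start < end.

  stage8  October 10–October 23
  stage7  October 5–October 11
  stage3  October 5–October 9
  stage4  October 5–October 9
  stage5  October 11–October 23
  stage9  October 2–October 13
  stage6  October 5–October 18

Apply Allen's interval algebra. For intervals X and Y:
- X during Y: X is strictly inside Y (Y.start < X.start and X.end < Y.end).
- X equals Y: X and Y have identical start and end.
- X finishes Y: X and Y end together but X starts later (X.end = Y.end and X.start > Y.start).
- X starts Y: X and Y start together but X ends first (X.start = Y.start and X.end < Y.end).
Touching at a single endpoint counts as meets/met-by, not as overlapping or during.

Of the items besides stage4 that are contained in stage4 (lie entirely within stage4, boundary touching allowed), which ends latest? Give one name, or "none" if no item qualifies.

Target stage4 = [October 5, October 9].
stage3 [October 5, October 9] → equals → candidate.
stage5 [October 11, October 23] → after → excluded.
stage6 [October 5, October 18] → started-by → excluded.
stage7 [October 5, October 11] → started-by → excluded.
stage8 [October 10, October 23] → after → excluded.
stage9 [October 2, October 13] → contains → excluded.
Among candidates, latest end is October 9 → stage3.

stage3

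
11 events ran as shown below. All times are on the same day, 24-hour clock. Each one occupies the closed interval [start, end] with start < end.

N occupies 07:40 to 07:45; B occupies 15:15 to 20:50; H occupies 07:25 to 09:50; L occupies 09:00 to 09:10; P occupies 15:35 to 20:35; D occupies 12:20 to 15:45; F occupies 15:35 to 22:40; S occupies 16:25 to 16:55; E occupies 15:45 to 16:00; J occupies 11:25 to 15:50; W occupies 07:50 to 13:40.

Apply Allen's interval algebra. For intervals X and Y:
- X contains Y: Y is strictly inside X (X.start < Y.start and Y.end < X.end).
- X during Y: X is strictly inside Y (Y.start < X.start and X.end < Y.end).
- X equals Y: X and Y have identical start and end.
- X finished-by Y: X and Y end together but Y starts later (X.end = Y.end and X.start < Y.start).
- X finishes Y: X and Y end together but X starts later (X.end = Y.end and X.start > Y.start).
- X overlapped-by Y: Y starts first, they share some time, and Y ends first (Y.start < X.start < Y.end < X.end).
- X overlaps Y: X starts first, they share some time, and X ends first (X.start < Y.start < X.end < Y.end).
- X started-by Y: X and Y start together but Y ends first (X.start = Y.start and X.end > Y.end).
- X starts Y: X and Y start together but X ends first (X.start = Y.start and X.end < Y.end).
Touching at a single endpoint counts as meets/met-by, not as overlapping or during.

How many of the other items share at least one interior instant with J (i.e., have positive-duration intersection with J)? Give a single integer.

6

Target J = [11:25, 15:50].
B [15:15, 20:50] → overlapped-by → counts.
D [12:20, 15:45] → during → counts.
E [15:45, 16:00] → overlapped-by → counts.
F [15:35, 22:40] → overlapped-by → counts.
H [07:25, 09:50] → before → no.
L [09:00, 09:10] → before → no.
N [07:40, 07:45] → before → no.
P [15:35, 20:35] → overlapped-by → counts.
S [16:25, 16:55] → after → no.
W [07:50, 13:40] → overlaps → counts.
Total: 6.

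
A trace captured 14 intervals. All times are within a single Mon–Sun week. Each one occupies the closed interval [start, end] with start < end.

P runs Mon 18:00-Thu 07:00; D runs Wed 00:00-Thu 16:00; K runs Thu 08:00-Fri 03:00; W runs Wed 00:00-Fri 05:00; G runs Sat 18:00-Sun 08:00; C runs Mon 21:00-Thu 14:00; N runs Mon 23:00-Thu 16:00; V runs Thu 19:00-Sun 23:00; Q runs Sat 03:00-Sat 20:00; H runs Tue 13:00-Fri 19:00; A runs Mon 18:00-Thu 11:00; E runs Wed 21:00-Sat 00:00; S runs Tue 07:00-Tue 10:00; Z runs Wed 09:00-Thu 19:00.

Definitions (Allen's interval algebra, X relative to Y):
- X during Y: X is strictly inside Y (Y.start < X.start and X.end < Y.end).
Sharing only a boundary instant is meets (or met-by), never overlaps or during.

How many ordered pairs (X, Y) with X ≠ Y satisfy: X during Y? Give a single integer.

13

Checking all 182 ordered pairs for relation 'during'; matching pairs in alphabetical order:
(D, H): D during H ✓
(G, V): G during V ✓
(K, E): K during E ✓
(K, H): K during H ✓
(K, W): K during W ✓
(Q, V): Q during V ✓
(S, A): S during A ✓
(S, C): S during C ✓
(S, N): S during N ✓
(S, P): S during P ✓
(W, H): W during H ✓
(Z, H): Z during H ✓
(Z, W): Z during W ✓
Count: 13.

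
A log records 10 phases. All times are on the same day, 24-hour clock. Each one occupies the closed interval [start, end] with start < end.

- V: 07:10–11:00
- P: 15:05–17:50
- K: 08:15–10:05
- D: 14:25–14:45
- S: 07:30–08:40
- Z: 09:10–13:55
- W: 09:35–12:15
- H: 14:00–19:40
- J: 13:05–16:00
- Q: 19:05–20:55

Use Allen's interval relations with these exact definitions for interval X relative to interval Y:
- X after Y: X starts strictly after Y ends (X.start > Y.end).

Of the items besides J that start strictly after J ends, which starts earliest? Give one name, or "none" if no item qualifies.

Q

Target J = [13:05, 16:00].
D [14:25, 14:45] → during → excluded.
H [14:00, 19:40] → overlapped-by → excluded.
K [08:15, 10:05] → before → excluded.
P [15:05, 17:50] → overlapped-by → excluded.
Q [19:05, 20:55] → after → candidate.
S [07:30, 08:40] → before → excluded.
V [07:10, 11:00] → before → excluded.
W [09:35, 12:15] → before → excluded.
Z [09:10, 13:55] → overlaps → excluded.
Among candidates, earliest start is 19:05 → Q.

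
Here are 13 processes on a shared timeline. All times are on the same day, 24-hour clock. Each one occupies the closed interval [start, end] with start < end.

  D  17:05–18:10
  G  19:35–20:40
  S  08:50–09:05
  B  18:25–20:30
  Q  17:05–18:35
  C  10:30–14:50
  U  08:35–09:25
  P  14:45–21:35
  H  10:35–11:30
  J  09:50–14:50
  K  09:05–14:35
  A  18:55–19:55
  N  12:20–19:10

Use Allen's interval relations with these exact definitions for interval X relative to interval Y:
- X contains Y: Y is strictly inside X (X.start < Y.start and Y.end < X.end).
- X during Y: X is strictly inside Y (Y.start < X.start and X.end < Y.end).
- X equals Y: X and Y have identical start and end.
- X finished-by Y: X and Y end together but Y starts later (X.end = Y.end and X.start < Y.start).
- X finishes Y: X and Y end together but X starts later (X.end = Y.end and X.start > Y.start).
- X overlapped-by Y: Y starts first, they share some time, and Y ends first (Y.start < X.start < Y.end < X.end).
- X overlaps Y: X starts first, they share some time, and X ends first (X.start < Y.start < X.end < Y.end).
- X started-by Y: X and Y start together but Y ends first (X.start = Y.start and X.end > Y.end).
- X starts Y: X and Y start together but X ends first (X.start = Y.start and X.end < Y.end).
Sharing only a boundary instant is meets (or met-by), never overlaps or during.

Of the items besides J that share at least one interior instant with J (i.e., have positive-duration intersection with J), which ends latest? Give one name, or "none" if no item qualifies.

P

Target J = [09:50, 14:50].
A [18:55, 19:55] → after → excluded.
B [18:25, 20:30] → after → excluded.
C [10:30, 14:50] → finishes → candidate.
D [17:05, 18:10] → after → excluded.
G [19:35, 20:40] → after → excluded.
H [10:35, 11:30] → during → candidate.
K [09:05, 14:35] → overlaps → candidate.
N [12:20, 19:10] → overlapped-by → candidate.
P [14:45, 21:35] → overlapped-by → candidate.
Q [17:05, 18:35] → after → excluded.
S [08:50, 09:05] → before → excluded.
U [08:35, 09:25] → before → excluded.
Among candidates, latest end is 21:35 → P.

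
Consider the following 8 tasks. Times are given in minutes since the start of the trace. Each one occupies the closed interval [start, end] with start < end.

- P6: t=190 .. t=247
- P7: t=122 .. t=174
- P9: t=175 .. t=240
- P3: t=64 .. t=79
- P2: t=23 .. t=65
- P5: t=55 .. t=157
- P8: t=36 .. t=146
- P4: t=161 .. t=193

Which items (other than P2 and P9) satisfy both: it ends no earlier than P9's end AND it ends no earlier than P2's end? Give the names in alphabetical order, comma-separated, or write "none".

Conditions: its end is no earlier than P9's end (X.end >= t=240) AND its end is no earlier than P2's end (X.end >= t=65).
P3: end t=79 >= t=240? ✗; end t=79 >= t=65? ✓ → no.
P4: end t=193 >= t=240? ✗; end t=193 >= t=65? ✓ → no.
P5: end t=157 >= t=240? ✗; end t=157 >= t=65? ✓ → no.
P6: end t=247 >= t=240? ✓; end t=247 >= t=65? ✓ → yes.
P7: end t=174 >= t=240? ✗; end t=174 >= t=65? ✓ → no.
P8: end t=146 >= t=240? ✗; end t=146 >= t=65? ✓ → no.
Result: P6.

P6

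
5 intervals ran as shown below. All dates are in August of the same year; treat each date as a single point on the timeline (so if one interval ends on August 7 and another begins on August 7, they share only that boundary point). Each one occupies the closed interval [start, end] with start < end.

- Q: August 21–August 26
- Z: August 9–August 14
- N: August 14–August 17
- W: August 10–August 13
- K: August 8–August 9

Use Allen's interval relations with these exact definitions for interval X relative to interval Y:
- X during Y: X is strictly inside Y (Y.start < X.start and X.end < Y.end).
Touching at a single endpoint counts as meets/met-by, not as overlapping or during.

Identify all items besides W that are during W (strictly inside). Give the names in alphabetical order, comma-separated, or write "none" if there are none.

Target W = [August 10, August 13].
K [August 8, August 9] → before → no.
N [August 14, August 17] → after → no.
Q [August 21, August 26] → after → no.
Z [August 9, August 14] → contains → no.
Result: none.

none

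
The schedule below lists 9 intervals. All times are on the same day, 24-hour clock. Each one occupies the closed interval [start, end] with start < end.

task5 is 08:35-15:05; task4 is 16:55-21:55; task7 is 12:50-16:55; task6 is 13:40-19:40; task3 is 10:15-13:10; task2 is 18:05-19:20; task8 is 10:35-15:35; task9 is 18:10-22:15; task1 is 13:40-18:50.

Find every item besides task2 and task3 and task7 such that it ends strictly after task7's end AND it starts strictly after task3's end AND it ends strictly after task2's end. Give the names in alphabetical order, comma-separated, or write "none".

task4, task6, task9

Conditions: its end is strictly after task7's end (X.end > 16:55) AND its start is strictly after task3's end (X.start > 13:10) AND its end is strictly after task2's end (X.end > 19:20).
task1: end 18:50 > 16:55? ✓; start 13:40 > 13:10? ✓; end 18:50 > 19:20? ✗ → no.
task4: end 21:55 > 16:55? ✓; start 16:55 > 13:10? ✓; end 21:55 > 19:20? ✓ → yes.
task5: end 15:05 > 16:55? ✗; start 08:35 > 13:10? ✗; end 15:05 > 19:20? ✗ → no.
task6: end 19:40 > 16:55? ✓; start 13:40 > 13:10? ✓; end 19:40 > 19:20? ✓ → yes.
task8: end 15:35 > 16:55? ✗; start 10:35 > 13:10? ✗; end 15:35 > 19:20? ✗ → no.
task9: end 22:15 > 16:55? ✓; start 18:10 > 13:10? ✓; end 22:15 > 19:20? ✓ → yes.
Result: task4, task6, task9.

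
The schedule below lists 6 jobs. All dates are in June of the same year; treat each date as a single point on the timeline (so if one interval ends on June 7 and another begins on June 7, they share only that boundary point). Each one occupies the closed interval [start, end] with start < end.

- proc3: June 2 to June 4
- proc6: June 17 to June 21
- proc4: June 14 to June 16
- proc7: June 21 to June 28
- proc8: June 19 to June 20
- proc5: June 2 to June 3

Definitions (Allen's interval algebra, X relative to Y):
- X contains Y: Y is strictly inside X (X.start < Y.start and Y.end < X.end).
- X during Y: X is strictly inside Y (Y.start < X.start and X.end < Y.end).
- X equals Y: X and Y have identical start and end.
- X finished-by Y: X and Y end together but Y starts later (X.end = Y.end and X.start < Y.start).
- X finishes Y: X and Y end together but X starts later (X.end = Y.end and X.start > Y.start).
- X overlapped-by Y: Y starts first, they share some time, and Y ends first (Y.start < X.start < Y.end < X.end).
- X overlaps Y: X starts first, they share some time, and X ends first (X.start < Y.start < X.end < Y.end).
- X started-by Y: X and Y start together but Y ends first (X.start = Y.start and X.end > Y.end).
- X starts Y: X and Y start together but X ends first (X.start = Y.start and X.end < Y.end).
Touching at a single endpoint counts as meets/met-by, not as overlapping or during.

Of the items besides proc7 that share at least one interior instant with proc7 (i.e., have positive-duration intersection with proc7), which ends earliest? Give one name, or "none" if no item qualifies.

Target proc7 = [June 21, June 28].
proc3 [June 2, June 4] → before → excluded.
proc4 [June 14, June 16] → before → excluded.
proc5 [June 2, June 3] → before → excluded.
proc6 [June 17, June 21] → meets → excluded.
proc8 [June 19, June 20] → before → excluded.
No candidates → none.

none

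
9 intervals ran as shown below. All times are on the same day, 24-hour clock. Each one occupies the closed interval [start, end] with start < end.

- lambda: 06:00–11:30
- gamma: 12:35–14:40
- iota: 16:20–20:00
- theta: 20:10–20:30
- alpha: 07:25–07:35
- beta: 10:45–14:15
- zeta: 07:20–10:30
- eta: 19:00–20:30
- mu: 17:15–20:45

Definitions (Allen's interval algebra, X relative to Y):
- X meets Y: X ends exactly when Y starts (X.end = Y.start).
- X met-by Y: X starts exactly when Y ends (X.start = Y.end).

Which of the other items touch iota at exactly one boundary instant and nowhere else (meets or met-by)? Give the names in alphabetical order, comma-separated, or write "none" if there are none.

Target iota = [16:20, 20:00].
alpha [07:25, 07:35] → before → no.
beta [10:45, 14:15] → before → no.
eta [19:00, 20:30] → overlapped-by → no.
gamma [12:35, 14:40] → before → no.
lambda [06:00, 11:30] → before → no.
mu [17:15, 20:45] → overlapped-by → no.
theta [20:10, 20:30] → after → no.
zeta [07:20, 10:30] → before → no.
Result: none.

none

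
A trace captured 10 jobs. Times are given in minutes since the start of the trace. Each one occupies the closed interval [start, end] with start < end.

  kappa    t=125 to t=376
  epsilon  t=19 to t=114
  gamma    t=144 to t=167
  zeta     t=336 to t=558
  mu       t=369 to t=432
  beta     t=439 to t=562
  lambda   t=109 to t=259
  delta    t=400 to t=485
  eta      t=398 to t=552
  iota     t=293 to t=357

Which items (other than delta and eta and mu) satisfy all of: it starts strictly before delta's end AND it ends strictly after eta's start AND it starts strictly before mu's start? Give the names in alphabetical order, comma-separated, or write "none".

Conditions: its start is strictly before delta's end (X.start < t=485) AND its end is strictly after eta's start (X.end > t=398) AND its start is strictly before mu's start (X.start < t=369).
beta: start t=439 < t=485? ✓; end t=562 > t=398? ✓; start t=439 < t=369? ✗ → no.
epsilon: start t=19 < t=485? ✓; end t=114 > t=398? ✗; start t=19 < t=369? ✓ → no.
gamma: start t=144 < t=485? ✓; end t=167 > t=398? ✗; start t=144 < t=369? ✓ → no.
iota: start t=293 < t=485? ✓; end t=357 > t=398? ✗; start t=293 < t=369? ✓ → no.
kappa: start t=125 < t=485? ✓; end t=376 > t=398? ✗; start t=125 < t=369? ✓ → no.
lambda: start t=109 < t=485? ✓; end t=259 > t=398? ✗; start t=109 < t=369? ✓ → no.
zeta: start t=336 < t=485? ✓; end t=558 > t=398? ✓; start t=336 < t=369? ✓ → yes.
Result: zeta.

zeta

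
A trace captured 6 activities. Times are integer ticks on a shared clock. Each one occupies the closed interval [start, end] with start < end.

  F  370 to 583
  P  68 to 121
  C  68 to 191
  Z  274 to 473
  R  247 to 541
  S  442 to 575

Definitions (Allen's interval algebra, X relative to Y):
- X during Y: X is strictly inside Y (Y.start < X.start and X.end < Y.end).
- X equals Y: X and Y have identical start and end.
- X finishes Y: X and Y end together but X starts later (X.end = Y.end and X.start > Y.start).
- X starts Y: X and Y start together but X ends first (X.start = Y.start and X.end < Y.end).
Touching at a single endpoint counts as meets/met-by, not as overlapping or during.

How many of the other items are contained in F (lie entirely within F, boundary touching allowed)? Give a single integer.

Target F = [370, 583].
C [68, 191] → before → no.
P [68, 121] → before → no.
R [247, 541] → overlaps → no.
S [442, 575] → during → counts.
Z [274, 473] → overlaps → no.
Total: 1.

1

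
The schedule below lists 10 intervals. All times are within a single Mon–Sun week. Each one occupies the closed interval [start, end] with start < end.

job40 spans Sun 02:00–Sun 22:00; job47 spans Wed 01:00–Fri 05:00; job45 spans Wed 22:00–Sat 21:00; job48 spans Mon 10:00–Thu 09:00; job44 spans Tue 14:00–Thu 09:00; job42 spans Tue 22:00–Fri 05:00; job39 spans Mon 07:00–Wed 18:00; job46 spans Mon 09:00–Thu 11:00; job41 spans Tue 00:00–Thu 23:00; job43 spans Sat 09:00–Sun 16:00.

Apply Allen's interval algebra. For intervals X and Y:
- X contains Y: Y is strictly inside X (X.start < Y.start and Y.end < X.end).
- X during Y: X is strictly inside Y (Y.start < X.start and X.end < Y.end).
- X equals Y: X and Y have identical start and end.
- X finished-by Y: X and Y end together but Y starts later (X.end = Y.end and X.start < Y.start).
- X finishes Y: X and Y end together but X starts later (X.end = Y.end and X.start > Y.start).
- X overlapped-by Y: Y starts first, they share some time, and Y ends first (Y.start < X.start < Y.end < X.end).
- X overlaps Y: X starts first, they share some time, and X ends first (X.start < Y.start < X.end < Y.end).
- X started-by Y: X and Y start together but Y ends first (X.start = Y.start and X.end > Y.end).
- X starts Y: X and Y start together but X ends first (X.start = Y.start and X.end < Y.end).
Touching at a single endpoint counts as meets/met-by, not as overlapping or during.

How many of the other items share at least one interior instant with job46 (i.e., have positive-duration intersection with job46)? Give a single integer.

7

Target job46 = [Mon 09:00, Thu 11:00].
job39 [Mon 07:00, Wed 18:00] → overlaps → counts.
job40 [Sun 02:00, Sun 22:00] → after → no.
job41 [Tue 00:00, Thu 23:00] → overlapped-by → counts.
job42 [Tue 22:00, Fri 05:00] → overlapped-by → counts.
job43 [Sat 09:00, Sun 16:00] → after → no.
job44 [Tue 14:00, Thu 09:00] → during → counts.
job45 [Wed 22:00, Sat 21:00] → overlapped-by → counts.
job47 [Wed 01:00, Fri 05:00] → overlapped-by → counts.
job48 [Mon 10:00, Thu 09:00] → during → counts.
Total: 7.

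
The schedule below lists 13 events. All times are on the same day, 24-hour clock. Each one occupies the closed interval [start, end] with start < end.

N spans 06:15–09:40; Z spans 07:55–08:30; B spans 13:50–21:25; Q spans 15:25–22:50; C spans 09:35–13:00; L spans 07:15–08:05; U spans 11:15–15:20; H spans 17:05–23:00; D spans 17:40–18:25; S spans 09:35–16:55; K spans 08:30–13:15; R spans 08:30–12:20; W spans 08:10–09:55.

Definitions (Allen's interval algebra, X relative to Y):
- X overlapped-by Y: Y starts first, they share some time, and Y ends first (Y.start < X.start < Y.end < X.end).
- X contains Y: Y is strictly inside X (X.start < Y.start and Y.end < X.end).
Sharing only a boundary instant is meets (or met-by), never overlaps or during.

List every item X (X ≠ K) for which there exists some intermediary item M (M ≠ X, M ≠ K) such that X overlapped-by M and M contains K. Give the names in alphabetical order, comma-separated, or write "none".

Target K = [08:30, 13:15].
Intermediaries M with M contains K: none.
Union: none.

none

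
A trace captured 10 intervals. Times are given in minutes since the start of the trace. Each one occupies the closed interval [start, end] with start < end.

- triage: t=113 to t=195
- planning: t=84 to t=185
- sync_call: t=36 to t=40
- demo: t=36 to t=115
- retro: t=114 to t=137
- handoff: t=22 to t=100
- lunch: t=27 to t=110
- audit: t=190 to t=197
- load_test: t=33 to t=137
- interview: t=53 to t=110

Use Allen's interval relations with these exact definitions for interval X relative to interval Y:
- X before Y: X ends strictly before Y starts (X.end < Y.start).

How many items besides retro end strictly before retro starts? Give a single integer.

Target retro = [t=114, t=137].
audit [t=190, t=197] → after → no.
demo [t=36, t=115] → overlaps → no.
handoff [t=22, t=100] → before → counts.
interview [t=53, t=110] → before → counts.
load_test [t=33, t=137] → finished-by → no.
lunch [t=27, t=110] → before → counts.
planning [t=84, t=185] → contains → no.
sync_call [t=36, t=40] → before → counts.
triage [t=113, t=195] → contains → no.
Total: 4.

4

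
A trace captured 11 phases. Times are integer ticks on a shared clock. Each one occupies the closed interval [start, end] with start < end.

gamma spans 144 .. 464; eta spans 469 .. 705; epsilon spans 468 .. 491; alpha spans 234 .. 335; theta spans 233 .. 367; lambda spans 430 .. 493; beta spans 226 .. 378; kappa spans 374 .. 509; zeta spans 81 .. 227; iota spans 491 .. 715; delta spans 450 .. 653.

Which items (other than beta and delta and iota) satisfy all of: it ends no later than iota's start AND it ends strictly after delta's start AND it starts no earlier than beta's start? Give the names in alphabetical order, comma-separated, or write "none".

epsilon

Conditions: its end is no later than iota's start (X.end <= 491) AND its end is strictly after delta's start (X.end > 450) AND its start is no earlier than beta's start (X.start >= 226).
alpha: end 335 <= 491? ✓; end 335 > 450? ✗; start 234 >= 226? ✓ → no.
epsilon: end 491 <= 491? ✓; end 491 > 450? ✓; start 468 >= 226? ✓ → yes.
eta: end 705 <= 491? ✗; end 705 > 450? ✓; start 469 >= 226? ✓ → no.
gamma: end 464 <= 491? ✓; end 464 > 450? ✓; start 144 >= 226? ✗ → no.
kappa: end 509 <= 491? ✗; end 509 > 450? ✓; start 374 >= 226? ✓ → no.
lambda: end 493 <= 491? ✗; end 493 > 450? ✓; start 430 >= 226? ✓ → no.
theta: end 367 <= 491? ✓; end 367 > 450? ✗; start 233 >= 226? ✓ → no.
zeta: end 227 <= 491? ✓; end 227 > 450? ✗; start 81 >= 226? ✗ → no.
Result: epsilon.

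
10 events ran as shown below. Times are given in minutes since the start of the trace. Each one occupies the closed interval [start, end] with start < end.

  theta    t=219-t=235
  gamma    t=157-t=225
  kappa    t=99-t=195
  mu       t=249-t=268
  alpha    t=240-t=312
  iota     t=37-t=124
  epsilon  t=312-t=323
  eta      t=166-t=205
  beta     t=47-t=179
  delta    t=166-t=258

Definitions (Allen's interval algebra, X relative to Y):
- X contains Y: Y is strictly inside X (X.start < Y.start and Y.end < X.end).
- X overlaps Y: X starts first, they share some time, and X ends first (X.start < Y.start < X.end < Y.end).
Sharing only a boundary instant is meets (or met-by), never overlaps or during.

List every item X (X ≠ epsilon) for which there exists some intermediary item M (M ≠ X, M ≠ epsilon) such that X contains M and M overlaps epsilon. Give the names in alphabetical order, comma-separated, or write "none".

Target epsilon = [t=312, t=323].
Intermediaries M with M overlaps epsilon: none.
Union: none.

none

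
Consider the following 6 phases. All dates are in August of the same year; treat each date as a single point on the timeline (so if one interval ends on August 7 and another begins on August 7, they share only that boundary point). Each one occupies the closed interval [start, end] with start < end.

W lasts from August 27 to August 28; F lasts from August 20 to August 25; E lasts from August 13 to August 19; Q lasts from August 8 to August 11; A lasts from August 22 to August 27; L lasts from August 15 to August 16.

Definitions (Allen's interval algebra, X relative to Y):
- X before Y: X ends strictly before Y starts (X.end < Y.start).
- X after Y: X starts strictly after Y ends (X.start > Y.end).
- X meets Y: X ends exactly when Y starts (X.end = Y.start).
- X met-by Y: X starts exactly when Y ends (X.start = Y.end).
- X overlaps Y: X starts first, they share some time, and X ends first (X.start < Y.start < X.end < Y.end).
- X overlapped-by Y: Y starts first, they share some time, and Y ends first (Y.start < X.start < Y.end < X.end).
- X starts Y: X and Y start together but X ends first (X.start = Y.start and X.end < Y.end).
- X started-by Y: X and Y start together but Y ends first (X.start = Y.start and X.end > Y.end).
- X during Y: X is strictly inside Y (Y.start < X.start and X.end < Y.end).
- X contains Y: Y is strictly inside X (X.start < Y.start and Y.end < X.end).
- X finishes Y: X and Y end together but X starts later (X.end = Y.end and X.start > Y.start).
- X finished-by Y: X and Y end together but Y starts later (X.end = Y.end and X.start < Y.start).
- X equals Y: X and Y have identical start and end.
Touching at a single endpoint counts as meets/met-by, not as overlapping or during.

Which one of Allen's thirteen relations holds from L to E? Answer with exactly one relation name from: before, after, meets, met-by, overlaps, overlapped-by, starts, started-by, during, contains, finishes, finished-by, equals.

during

L = [August 15, August 16]; E = [August 13, August 19].
Compare endpoints: L.start > E.start, L.start < E.end, L.end > E.start, L.end < E.end.
That pattern is 'during'.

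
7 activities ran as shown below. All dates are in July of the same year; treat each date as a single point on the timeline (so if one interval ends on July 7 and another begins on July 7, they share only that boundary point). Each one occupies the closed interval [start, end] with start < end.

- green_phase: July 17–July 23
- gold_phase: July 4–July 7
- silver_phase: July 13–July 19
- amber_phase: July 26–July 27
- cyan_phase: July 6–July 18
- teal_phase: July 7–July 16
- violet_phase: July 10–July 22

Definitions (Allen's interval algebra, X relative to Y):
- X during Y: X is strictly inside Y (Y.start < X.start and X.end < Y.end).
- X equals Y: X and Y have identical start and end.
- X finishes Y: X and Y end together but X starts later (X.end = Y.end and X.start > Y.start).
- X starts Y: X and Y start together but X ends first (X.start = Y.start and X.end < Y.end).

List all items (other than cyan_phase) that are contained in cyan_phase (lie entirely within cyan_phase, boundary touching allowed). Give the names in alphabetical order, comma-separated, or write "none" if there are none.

Target cyan_phase = [July 6, July 18].
amber_phase [July 26, July 27] → after → no.
gold_phase [July 4, July 7] → overlaps → no.
green_phase [July 17, July 23] → overlapped-by → no.
silver_phase [July 13, July 19] → overlapped-by → no.
teal_phase [July 7, July 16] → during → yes.
violet_phase [July 10, July 22] → overlapped-by → no.
Result: teal_phase.

teal_phase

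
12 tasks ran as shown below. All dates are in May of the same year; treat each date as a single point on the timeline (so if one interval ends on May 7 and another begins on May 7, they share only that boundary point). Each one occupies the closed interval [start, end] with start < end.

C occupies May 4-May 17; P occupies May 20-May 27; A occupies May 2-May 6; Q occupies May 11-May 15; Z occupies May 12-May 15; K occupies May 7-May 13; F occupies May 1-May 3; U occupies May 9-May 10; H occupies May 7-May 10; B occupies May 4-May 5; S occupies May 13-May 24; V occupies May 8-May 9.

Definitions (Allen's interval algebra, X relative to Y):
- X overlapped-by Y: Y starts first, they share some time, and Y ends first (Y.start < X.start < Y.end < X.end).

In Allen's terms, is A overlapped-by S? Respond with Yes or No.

A = [May 2, May 6], S = [May 13, May 24].
Actual relation of A to S: before.
Asked whether 'overlapped-by' holds → No.

No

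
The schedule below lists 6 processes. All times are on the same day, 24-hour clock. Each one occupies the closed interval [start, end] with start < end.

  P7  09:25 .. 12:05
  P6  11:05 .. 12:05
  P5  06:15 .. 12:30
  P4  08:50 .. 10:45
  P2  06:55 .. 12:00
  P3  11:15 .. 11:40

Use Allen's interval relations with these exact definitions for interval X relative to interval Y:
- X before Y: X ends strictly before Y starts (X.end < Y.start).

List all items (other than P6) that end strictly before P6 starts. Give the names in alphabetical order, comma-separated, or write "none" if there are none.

P4

Target P6 = [11:05, 12:05].
P2 [06:55, 12:00] → overlaps → no.
P3 [11:15, 11:40] → during → no.
P4 [08:50, 10:45] → before → yes.
P5 [06:15, 12:30] → contains → no.
P7 [09:25, 12:05] → finished-by → no.
Result: P4.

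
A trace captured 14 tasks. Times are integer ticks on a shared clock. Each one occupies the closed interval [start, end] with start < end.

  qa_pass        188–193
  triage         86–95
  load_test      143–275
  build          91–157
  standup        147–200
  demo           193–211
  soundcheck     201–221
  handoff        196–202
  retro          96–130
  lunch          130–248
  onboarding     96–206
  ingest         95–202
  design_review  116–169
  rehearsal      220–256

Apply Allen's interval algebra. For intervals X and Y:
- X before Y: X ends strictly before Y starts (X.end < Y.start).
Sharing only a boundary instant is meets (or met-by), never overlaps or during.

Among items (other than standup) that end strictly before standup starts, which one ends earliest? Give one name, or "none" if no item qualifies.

triage

Target standup = [147, 200].
build [91, 157] → overlaps → excluded.
demo [193, 211] → overlapped-by → excluded.
design_review [116, 169] → overlaps → excluded.
handoff [196, 202] → overlapped-by → excluded.
ingest [95, 202] → contains → excluded.
load_test [143, 275] → contains → excluded.
lunch [130, 248] → contains → excluded.
onboarding [96, 206] → contains → excluded.
qa_pass [188, 193] → during → excluded.
rehearsal [220, 256] → after → excluded.
retro [96, 130] → before → candidate.
soundcheck [201, 221] → after → excluded.
triage [86, 95] → before → candidate.
Among candidates, earliest end is 95 → triage.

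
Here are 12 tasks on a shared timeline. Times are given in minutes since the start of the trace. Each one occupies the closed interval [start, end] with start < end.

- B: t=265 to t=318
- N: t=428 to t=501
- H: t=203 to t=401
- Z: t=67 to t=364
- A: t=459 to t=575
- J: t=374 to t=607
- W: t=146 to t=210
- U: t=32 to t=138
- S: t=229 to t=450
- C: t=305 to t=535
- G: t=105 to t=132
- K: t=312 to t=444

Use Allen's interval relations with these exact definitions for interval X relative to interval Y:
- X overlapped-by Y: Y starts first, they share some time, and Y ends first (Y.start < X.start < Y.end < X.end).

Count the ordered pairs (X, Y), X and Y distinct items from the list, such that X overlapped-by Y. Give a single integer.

Checking all 132 ordered pairs for relation 'overlapped-by'; matching pairs in alphabetical order:
(A, C): A overlapped-by C ✓
(A, N): A overlapped-by N ✓
(C, B): C overlapped-by B ✓
(C, H): C overlapped-by H ✓
(C, S): C overlapped-by S ✓
(C, Z): C overlapped-by Z ✓
(H, W): H overlapped-by W ✓
(H, Z): H overlapped-by Z ✓
(J, C): J overlapped-by C ✓
(J, H): J overlapped-by H ✓
(J, K): J overlapped-by K ✓
(J, S): J overlapped-by S ✓
(K, B): K overlapped-by B ✓
(K, H): K overlapped-by H ✓
(K, Z): K overlapped-by Z ✓
(N, K): N overlapped-by K ✓
(N, S): N overlapped-by S ✓
(S, H): S overlapped-by H ✓
(S, Z): S overlapped-by Z ✓
(Z, U): Z overlapped-by U ✓
Count: 20.

20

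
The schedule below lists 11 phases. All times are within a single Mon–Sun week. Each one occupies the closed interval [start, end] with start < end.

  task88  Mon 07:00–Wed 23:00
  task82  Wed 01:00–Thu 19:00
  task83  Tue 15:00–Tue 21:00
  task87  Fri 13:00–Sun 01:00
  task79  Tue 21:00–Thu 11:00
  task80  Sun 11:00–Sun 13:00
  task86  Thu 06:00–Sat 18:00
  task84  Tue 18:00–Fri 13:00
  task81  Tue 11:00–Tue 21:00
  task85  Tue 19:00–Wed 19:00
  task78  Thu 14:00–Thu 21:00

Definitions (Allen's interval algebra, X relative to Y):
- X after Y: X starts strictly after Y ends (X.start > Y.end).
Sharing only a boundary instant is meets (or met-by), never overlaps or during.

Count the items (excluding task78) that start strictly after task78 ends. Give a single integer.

2

Target task78 = [Thu 14:00, Thu 21:00].
task79 [Tue 21:00, Thu 11:00] → before → no.
task80 [Sun 11:00, Sun 13:00] → after → counts.
task81 [Tue 11:00, Tue 21:00] → before → no.
task82 [Wed 01:00, Thu 19:00] → overlaps → no.
task83 [Tue 15:00, Tue 21:00] → before → no.
task84 [Tue 18:00, Fri 13:00] → contains → no.
task85 [Tue 19:00, Wed 19:00] → before → no.
task86 [Thu 06:00, Sat 18:00] → contains → no.
task87 [Fri 13:00, Sun 01:00] → after → counts.
task88 [Mon 07:00, Wed 23:00] → before → no.
Total: 2.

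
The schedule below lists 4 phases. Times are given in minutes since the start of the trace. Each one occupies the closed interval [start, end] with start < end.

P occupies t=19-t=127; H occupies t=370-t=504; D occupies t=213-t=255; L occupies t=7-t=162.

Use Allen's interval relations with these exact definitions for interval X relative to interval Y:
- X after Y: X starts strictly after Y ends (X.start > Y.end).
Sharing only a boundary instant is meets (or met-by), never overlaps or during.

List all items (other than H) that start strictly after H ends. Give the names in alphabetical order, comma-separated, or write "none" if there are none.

Target H = [t=370, t=504].
D [t=213, t=255] → before → no.
L [t=7, t=162] → before → no.
P [t=19, t=127] → before → no.
Result: none.

none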